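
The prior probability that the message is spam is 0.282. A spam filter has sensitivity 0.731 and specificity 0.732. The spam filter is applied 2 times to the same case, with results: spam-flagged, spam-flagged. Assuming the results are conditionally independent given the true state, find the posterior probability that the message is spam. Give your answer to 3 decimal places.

Let H be the event that the message is spam; start with P(H) = 0.282. P('spam-flagged'|H) = 0.731, P('spam-flagged'|¬H) = 0.268.
Update on result 1 ('spam-flagged'): P(H) ← 0.731·0.2820 / (0.731·0.2820 + 0.268·0.7180) = 0.20614/0.39857 = 0.5172.
Update on result 2 ('spam-flagged'): P(H) ← 0.731·0.5172 / (0.731·0.5172 + 0.268·0.4828) = 0.37808/0.50747 = 0.7450.

Posterior P(H) ≈ 0.745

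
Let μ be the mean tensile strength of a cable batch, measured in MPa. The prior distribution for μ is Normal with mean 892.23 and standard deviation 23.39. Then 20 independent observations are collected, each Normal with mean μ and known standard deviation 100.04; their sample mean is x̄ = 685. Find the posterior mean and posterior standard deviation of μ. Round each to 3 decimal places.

Posterior mean ≈ 783.996; posterior SD ≈ 16.166

Prior precision 1/τ₀² = 1/23.39² = 0.00182785; data precision n/σ² = 20/100.04² = 0.00199840.
Posterior precision = 0.00182785 + 0.00199840 = 0.00382625, giving posterior SD = 1/√0.00382625 = 16.166.
Posterior mean = (0.00182785·892.23 + 0.00199840·685) / 0.00382625 = 783.996.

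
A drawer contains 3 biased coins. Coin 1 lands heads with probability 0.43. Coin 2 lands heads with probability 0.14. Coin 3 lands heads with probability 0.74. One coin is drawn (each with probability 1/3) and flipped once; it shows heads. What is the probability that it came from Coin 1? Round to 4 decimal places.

Posterior probability ≈ 0.3282

P(heads|C1) = 0.43; P(heads|C2) = 0.14; P(heads|C3) = 0.74.
Prior × likelihood for each source: 0.333333·0.43=0.1433, 0.333333·0.14=0.04667, 0.333333·0.74=0.2467. Summing gives P(heads) = 0.43667.
P(Coin 1 | heads) = 0.1433 / 0.43667 = 0.3282.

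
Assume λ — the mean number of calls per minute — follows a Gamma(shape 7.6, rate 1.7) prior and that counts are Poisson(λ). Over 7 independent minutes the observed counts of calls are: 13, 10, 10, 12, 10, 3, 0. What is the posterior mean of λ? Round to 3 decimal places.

Posterior mean ≈ 7.540

Total count ∑xᵢ = 58 over n = 7 minutes.
Gamma is conjugate to the Poisson likelihood: posterior is Gamma(shape = 7.6+58 = 65.6, rate = 1.7+7 = 8.7).
Posterior mean = shape/rate = 65.6/8.7 = 7.540.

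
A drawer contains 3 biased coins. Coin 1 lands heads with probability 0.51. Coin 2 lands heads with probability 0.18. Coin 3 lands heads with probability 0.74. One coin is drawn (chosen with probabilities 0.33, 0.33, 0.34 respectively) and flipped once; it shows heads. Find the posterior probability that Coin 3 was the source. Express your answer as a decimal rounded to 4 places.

Posterior probability ≈ 0.5249

Tabulate prior·likelihood by source: [1] prior 0.33, lik 0.51, product 0.1683; [2] prior 0.33, lik 0.18, product 0.05940; [3] prior 0.34, lik 0.74, product 0.2516.
Normalizing constant = 0.47930; the posterior for Coin 3 is its product over the sum, 0.2516/0.47930 = 0.5249.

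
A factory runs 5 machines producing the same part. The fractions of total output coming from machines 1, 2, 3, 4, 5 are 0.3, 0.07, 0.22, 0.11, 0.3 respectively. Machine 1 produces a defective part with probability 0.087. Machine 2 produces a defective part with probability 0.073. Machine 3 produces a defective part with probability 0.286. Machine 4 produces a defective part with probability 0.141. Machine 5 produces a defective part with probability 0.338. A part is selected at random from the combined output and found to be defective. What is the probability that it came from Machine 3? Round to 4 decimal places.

P(defective|M1) = 0.087; P(defective|M2) = 0.073; P(defective|M3) = 0.286; P(defective|M4) = 0.141; P(defective|M5) = 0.338.
Prior × likelihood for each source: 0.3·0.087=0.02610, 0.07·0.073=0.005110, 0.22·0.286=0.06292, 0.11·0.141=0.01551, 0.3·0.338=0.1014. Summing gives P(defective) = 0.21104.
P(Machine 3 | defective) = 0.06292 / 0.21104 = 0.2981.

Posterior probability ≈ 0.2981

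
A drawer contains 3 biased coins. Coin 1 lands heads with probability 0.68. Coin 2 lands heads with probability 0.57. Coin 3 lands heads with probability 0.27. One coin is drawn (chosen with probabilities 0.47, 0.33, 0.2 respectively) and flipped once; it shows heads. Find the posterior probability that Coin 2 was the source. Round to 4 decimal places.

Posterior probability ≈ 0.3349

Tabulate prior·likelihood by source: [1] prior 0.47, lik 0.68, product 0.3196; [2] prior 0.33, lik 0.57, product 0.1881; [3] prior 0.2, lik 0.27, product 0.05400.
Normalizing constant = 0.56170; the posterior for Coin 2 is its product over the sum, 0.1881/0.56170 = 0.3349.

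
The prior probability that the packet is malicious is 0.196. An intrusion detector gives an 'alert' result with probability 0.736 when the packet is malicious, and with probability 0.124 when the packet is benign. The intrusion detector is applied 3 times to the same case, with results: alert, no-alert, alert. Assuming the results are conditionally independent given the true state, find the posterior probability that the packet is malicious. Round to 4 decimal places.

Let H be the event that the packet is malicious; start with P(H) = 0.196. P('alert'|H) = 0.736, P('alert'|¬H) = 0.124.
Update on result 1 ('alert'): P(H) ← 0.736·0.1960 / (0.736·0.1960 + 0.124·0.8040) = 0.14426/0.24395 = 0.5913.
Update on result 2 ('no-alert'): P(H) ← 0.264·0.5913 / (0.264·0.5913 + 0.876·0.4087) = 0.15611/0.51411 = 0.3037.
Update on result 3 ('alert'): P(H) ← 0.736·0.3037 / (0.736·0.3037 + 0.124·0.6963) = 0.22349/0.30984 = 0.7213.

Posterior P(H) ≈ 0.7213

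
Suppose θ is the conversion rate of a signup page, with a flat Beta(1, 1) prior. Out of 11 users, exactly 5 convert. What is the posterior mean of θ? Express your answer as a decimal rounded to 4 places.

The binomial likelihood is conjugate to the Beta prior: with 5 successes and 6 failures, the posterior is Beta(1+5, 1+6) = Beta(6, 7).
Posterior mean = α/(α+β) = 6/13 = 0.4615.

Posterior mean ≈ 0.4615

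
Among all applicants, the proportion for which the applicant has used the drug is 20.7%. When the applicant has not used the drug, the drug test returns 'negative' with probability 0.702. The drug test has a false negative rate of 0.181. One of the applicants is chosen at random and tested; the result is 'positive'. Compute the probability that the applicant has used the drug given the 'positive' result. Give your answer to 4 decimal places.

P(H | E) ≈ 0.4177

Let H be the event that the applicant has used the drug. P(H) = 0.207, so P(¬H) = 0.793. With E the 'positive' result, P(E|H) = 0.819 and P(E|¬H) = 0.298.
P(E) = 0.819·0.207 + 0.298·0.793 = 0.16953 + 0.23631 = 0.40585.
By Bayes' theorem, P(H|E) = 0.16953 / 0.40585 = 0.4177.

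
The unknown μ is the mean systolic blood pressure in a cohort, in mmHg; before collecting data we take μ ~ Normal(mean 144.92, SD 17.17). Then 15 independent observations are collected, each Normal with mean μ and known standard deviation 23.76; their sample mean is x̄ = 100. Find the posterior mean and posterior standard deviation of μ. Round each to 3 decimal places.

Posterior mean ≈ 105.085; posterior SD ≈ 5.777

Prior precision 1/τ₀² = 1/17.17² = 0.00339203; data precision n/σ² = 15/23.76² = 0.0265704.
Posterior precision = 0.00339203 + 0.0265704 = 0.0299624, giving posterior SD = 1/√0.0299624 = 5.777.
Posterior mean = (0.00339203·144.92 + 0.0265704·100) / 0.0299624 = 105.085.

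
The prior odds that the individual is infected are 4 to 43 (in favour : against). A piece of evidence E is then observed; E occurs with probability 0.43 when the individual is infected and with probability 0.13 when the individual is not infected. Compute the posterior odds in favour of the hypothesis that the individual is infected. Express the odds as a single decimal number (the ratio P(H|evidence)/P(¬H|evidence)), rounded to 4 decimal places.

Posterior odds ≈ 0.3077

Prior odds = 4/43 = 0.093023. In log-odds, ln(0.093023) = -2.3749.
Add log likelihood ratio: ln(3.3077) = 1.1963.
Posterior log-odds = -1.1787, so posterior odds = exp(-1.1787) = 0.30769.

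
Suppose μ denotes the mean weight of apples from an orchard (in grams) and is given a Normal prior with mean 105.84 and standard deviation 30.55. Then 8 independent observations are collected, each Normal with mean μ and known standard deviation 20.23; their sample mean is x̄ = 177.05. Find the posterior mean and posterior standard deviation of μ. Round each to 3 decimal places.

With known σ, the Normal prior is conjugate. Weight on the data is w = (n/σ²)/(n/σ² + 1/τ₀²) = 0.0195478/(0.0195478+0.00107146) = 0.94804.
Posterior mean = w·x̄ + (1−w)·μ₀ = 0.94804·177.05 + 0.051964·105.84 = 173.350. Posterior variance = 1/(0.0195478+0.00107146) = 48.4983, so SD = 6.964.

Posterior mean ≈ 173.350; posterior SD ≈ 6.964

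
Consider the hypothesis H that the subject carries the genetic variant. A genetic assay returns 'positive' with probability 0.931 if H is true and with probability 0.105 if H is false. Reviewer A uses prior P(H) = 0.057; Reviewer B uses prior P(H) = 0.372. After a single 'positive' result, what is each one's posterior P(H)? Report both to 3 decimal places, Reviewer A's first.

Reviewer A: 0.349; Reviewer B: 0.840

The likelihood ratio for a 'positive' result is 0.931/0.105 = 8.8667.
Reviewer A: prior odds 0.057/0.943 = 0.060445; posterior odds 0.53595; posterior probability 0.349.
Reviewer B: prior odds 0.372/0.628 = 0.59236; posterior odds 5.2522; posterior probability 0.840.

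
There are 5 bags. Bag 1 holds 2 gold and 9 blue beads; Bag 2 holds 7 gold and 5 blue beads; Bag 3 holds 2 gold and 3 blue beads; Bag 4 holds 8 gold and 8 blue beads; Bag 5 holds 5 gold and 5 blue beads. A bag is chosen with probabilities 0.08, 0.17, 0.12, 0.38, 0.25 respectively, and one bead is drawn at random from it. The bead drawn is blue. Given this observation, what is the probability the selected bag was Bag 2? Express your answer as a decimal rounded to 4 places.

Posterior probability ≈ 0.1354

Tabulate prior·likelihood by source: [1] prior 0.08, lik 0.8182, product 0.06545; [2] prior 0.17, lik 0.4167, product 0.07083; [3] prior 0.12, lik 0.6, product 0.07200; [4] prior 0.38, lik 0.5, product 0.1900; [5] prior 0.25, lik 0.5, product 0.1250.
Normalizing constant = 0.52329; the posterior for Bag 2 is its product over the sum, 0.07083/0.52329 = 0.1354.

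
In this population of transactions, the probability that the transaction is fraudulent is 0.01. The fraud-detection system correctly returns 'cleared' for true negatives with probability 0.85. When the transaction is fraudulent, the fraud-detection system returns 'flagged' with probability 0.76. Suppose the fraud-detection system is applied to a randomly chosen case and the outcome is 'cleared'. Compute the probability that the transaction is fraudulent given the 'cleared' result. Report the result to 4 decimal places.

P(H | E) ≈ 0.0028

Let H be the event that the transaction is fraudulent. P(H) = 0.01, so P(¬H) = 0.99. With E the 'cleared' result, P(E|H) = 0.24 and P(E|¬H) = 0.85.
P(E) = 0.24·0.01 + 0.85·0.99 = 0.0024000 + 0.84150 = 0.84390.
By Bayes' theorem, P(H|E) = 0.0024000 / 0.84390 = 0.0028.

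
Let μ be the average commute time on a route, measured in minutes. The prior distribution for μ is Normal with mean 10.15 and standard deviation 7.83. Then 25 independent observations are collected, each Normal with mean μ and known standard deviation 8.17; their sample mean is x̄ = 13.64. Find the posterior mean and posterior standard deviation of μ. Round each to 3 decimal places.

Posterior mean ≈ 13.494; posterior SD ≈ 1.600

Prior precision 1/τ₀² = 1/7.83² = 0.0163108; data precision n/σ² = 25/8.17² = 0.374538.
Posterior precision = 0.0163108 + 0.374538 = 0.390849, giving posterior SD = 1/√0.390849 = 1.600.
Posterior mean = (0.0163108·10.15 + 0.374538·13.64) / 0.390849 = 13.494.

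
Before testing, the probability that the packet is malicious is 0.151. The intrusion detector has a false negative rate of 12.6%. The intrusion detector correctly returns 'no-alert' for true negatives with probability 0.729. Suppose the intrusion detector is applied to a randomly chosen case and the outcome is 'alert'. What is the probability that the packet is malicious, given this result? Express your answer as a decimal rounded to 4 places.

Write H for 'the packet is malicious'. Prior odds H:¬H = 0.151/0.849 = 0.17786. For the 'alert' outcome, the likelihood ratio is 0.874/0.271 = 3.2251.
Posterior odds = 0.17786 × 3.2251 = 0.57360, so P(H|E) = 0.57360/(1+0.57360) = 0.3645.

P(H | E) ≈ 0.3645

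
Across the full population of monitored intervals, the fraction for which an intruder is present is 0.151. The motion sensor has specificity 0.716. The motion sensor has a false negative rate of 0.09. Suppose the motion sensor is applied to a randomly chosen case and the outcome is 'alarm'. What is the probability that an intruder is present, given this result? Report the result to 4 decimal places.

Write H for 'an intruder is present'. Prior odds H:¬H = 0.151/0.849 = 0.17786. For the 'alarm' outcome, the likelihood ratio is 0.91/0.284 = 3.2042.
Posterior odds = 0.17786 × 3.2042 = 0.56989, so P(H|E) = 0.56989/(1+0.56989) = 0.3630.

P(H | E) ≈ 0.3630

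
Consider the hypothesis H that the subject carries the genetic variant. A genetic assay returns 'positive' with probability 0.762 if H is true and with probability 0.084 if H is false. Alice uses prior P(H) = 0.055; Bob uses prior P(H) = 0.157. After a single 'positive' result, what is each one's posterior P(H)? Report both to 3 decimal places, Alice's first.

P('+'|H) = 0.762, P('+'|¬H) = 0.084.
Alice: numerator 0.762·0.055 = 0.041910; evidence = 0.041910+0.084·0.945 = 0.12129; posterior = 0.346.
Bob: numerator 0.762·0.157 = 0.11963; evidence = 0.11963+0.084·0.843 = 0.19045; posterior = 0.628.

Alice: 0.346; Bob: 0.628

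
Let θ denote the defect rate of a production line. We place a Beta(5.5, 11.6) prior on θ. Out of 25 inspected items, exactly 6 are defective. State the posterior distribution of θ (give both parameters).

Observing 6 successes and 19 failures updates Beta(5.5, 11.6) by adding the success and failure counts to the two shape parameters: α = 5.5+6 = 11.5, β = 11.6+19 = 30.6.

Posterior: Beta(11.5, 30.6)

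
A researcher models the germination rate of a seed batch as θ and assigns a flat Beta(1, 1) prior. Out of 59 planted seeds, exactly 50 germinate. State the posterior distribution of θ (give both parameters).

Posterior: Beta(51, 10)

Observing 50 successes and 9 failures updates Beta(1, 1) by adding the success and failure counts to the two shape parameters: α = 1+50 = 51, β = 1+9 = 10.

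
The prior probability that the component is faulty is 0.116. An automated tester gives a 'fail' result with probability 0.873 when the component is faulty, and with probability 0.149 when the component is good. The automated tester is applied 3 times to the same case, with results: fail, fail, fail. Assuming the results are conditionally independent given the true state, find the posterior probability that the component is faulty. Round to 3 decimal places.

Posterior P(H) ≈ 0.963

With H the event that the component is faulty, the joint likelihood of the observed sequence is P(data|H) = 0.873·0.873·0.873 = 0.66534 and P(data|¬H) = 0.149·0.149·0.149 = 0.0033079.
Bayes: P(H|data) = 0.116·0.66534 / (0.116·0.66534 + 0.884·0.0033079) = 0.077179/0.080104 = 0.9635.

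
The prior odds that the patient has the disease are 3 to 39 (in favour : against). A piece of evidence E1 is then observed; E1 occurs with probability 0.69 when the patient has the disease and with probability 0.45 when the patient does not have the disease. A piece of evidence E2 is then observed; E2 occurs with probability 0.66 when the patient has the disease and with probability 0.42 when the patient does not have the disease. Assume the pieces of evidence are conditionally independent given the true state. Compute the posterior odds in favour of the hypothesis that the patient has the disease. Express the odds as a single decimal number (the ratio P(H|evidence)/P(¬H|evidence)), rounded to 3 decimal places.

Posterior odds ≈ 0.185

Prior odds = 3/39 = 0.076923. In log-odds, ln(0.076923) = -2.5649.
Add log likelihood ratios: ln(1.5333) + ln(1.5714) = 0.87943.
Posterior log-odds = -1.6855, so posterior odds = exp(-1.6855) = 0.18535.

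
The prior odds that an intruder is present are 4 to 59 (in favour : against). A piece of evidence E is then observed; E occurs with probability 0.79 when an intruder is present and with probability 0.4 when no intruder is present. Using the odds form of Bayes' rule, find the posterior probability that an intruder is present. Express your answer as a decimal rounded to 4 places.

Prior odds = 4/59 = 0.067797.
Likelihood ratio for E = 0.79/0.4 = 1.9750.
Posterior odds = prior odds × LR = 0.13390.
Posterior probability = odds/(1+odds) = 0.13390/1.1339 = 0.1181.

Posterior probability ≈ 0.1181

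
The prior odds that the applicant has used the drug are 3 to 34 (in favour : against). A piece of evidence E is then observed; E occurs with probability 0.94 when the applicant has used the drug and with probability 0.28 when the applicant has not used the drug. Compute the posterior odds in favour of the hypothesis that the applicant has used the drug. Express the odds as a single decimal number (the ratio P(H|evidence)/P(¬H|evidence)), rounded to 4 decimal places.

Prior odds = 3/34 = 0.088235. In log-odds, ln(0.088235) = -2.4277.
Add log likelihood ratio: ln(3.3571) = 1.2111.
Posterior log-odds = -1.2167, so posterior odds = exp(-1.2167) = 0.29622.

Posterior odds ≈ 0.2962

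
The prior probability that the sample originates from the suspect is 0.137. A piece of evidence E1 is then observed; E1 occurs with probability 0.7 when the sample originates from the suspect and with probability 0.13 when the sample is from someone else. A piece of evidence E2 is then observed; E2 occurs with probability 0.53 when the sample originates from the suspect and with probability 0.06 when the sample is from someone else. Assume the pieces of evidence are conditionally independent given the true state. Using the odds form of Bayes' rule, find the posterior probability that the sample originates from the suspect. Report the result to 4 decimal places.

Posterior probability ≈ 0.8831

Prior odds = 0.137/(1−0.137) = 0.15875.
Likelihood ratio for E1 = 0.7/0.13 = 5.3846.
Likelihood ratio for E2 = 0.53/0.06 = 8.8333.
Posterior odds = prior odds × LR₁ × LR₂ = 7.5507.
Posterior probability = odds/(1+odds) = 7.5507/8.5507 = 0.8831.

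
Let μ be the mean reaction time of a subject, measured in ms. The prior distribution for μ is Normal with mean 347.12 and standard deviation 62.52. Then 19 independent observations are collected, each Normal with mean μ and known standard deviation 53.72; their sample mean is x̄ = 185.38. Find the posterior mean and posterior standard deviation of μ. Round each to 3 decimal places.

Posterior mean ≈ 191.430; posterior SD ≈ 12.092

With known σ, the Normal prior is conjugate. Weight on the data is w = (n/σ²)/(n/σ² + 1/τ₀²) = 0.00658388/(0.00658388+0.00025584) = 0.96260.
Posterior mean = w·x̄ + (1−w)·μ₀ = 0.96260·185.38 + 0.037405·347.12 = 191.430. Posterior variance = 1/(0.00658388+0.00025584) = 146.205, so SD = 12.092.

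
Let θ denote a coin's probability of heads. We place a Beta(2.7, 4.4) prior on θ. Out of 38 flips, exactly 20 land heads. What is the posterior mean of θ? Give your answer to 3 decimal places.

The binomial likelihood is conjugate to the Beta prior: with 20 successes and 18 failures, the posterior is Beta(2.7+20, 4.4+18) = Beta(22.7, 22.4).
Posterior mean = α/(α+β) = 22.7/45.1 = 0.503.

Posterior mean ≈ 0.503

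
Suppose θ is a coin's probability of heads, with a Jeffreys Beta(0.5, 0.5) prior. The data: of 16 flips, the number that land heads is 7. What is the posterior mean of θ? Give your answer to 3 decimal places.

Posterior mean ≈ 0.441

Observing 7 successes and 9 failures updates Beta(0.5, 0.5) by adding the success and failure counts to the two shape parameters: α = 0.5+7 = 7.5, β = 0.5+9 = 9.5.
Posterior mean = α/(α+β) = 7.5/17 = 0.441.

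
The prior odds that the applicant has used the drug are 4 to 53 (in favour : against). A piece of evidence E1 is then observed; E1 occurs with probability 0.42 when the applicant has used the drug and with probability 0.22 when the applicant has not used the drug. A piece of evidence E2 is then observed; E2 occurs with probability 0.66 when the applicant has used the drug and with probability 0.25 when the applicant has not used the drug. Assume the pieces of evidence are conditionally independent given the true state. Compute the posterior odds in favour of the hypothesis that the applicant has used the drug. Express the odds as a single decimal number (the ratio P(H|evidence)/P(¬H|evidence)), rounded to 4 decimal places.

Posterior odds ≈ 0.3804

Prior odds = 4/53 = 0.075472. In log-odds, ln(0.075472) = -2.5840.
Add log likelihood ratios: ln(1.9091) + ln(2.6400) = 1.6174.
Posterior log-odds = -0.96659, so posterior odds = exp(-0.96659) = 0.38038.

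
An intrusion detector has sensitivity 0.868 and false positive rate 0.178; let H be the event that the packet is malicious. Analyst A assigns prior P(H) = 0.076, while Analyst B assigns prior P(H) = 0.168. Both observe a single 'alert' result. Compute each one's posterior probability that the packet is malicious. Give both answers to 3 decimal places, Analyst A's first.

Analyst A: 0.286; Analyst B: 0.496

The likelihood ratio for an 'alert' result is 0.868/0.178 = 4.8764.
Analyst A: prior odds 0.076/0.924 = 0.082251; posterior odds 0.40109; posterior probability 0.286.
Analyst B: prior odds 0.168/0.832 = 0.20192; posterior odds 0.98466; posterior probability 0.496.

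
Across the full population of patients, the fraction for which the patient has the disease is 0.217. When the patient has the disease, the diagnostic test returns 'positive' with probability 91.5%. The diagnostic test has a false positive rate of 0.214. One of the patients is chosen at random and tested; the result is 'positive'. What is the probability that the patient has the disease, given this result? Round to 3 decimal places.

Write H for 'the patient has the disease'. Prior odds H:¬H = 0.217/0.783 = 0.27714. For the 'positive' outcome, the likelihood ratio is 0.915/0.214 = 4.2757.
Posterior odds = 0.27714 × 4.2757 = 1.1850, so P(H|E) = 1.1850/(1+1.1850) = 0.542.

P(H | E) ≈ 0.542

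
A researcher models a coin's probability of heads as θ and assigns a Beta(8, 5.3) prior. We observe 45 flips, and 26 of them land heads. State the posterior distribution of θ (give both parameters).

Posterior: Beta(34, 24.3)

Observing 26 successes and 19 failures updates Beta(8, 5.3) by adding the success and failure counts to the two shape parameters: α = 8+26 = 34, β = 5.3+19 = 24.3.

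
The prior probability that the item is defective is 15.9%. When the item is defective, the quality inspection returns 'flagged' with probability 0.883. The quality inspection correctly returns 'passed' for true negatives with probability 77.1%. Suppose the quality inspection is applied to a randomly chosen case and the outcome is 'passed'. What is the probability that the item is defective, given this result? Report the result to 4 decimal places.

Let H be the event that the item is defective. P(H) = 0.159, so P(¬H) = 0.841. With E the 'passed' result, P(E|H) = 0.117 and P(E|¬H) = 0.771.
P(E) = 0.117·0.159 + 0.771·0.841 = 0.018603 + 0.64841 = 0.66701.
By Bayes' theorem, P(H|E) = 0.018603 / 0.66701 = 0.0279.

P(H | E) ≈ 0.0279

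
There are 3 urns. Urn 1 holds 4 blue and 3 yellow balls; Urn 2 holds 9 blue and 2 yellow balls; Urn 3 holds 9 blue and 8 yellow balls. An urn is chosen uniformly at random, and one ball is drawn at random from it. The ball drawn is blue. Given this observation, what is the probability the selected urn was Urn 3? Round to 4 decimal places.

Posterior probability ≈ 0.2759

Tabulate prior·likelihood by source: [1] prior 0.333333, lik 0.5714, product 0.1905; [2] prior 0.333333, lik 0.8182, product 0.2727; [3] prior 0.333333, lik 0.5294, product 0.1765.
Normalizing constant = 0.63967; the posterior for Urn 3 is its product over the sum, 0.1765/0.63967 = 0.2759.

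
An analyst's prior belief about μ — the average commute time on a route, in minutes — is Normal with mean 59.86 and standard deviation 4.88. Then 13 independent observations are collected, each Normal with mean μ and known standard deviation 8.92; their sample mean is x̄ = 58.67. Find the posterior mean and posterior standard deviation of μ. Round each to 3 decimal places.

Prior precision 1/τ₀² = 1/4.88² = 0.0419914; data precision n/σ² = 13/8.92² = 0.163386.
Posterior precision = 0.0419914 + 0.163386 = 0.205377, giving posterior SD = 1/√0.205377 = 2.207.
Posterior mean = (0.0419914·59.86 + 0.163386·58.67) / 0.205377 = 58.913.

Posterior mean ≈ 58.913; posterior SD ≈ 2.207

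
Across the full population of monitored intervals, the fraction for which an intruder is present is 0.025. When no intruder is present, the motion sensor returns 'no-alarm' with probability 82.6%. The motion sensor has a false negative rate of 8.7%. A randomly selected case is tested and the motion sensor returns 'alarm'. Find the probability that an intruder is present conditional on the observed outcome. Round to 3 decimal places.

Let H be the event that an intruder is present. P(H) = 0.025, so P(¬H) = 0.975. With E the 'alarm' result, P(E|H) = 0.913 and P(E|¬H) = 0.174.
P(E) = 0.913·0.025 + 0.174·0.975 = 0.022825 + 0.16965 = 0.19248.
By Bayes' theorem, P(H|E) = 0.022825 / 0.19248 = 0.119.

P(H | E) ≈ 0.119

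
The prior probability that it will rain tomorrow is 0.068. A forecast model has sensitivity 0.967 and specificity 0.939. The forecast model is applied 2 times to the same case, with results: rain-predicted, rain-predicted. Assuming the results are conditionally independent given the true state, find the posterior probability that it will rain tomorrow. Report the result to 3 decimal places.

With H the event that it will rain tomorrow, the joint likelihood of the observed sequence is P(data|H) = 0.967·0.967 = 0.93509 and P(data|¬H) = 0.061·0.061 = 0.0037210.
Bayes: P(H|data) = 0.068·0.93509 / (0.068·0.93509 + 0.932·0.0037210) = 0.063586/0.067054 = 0.9483.

Posterior P(H) ≈ 0.948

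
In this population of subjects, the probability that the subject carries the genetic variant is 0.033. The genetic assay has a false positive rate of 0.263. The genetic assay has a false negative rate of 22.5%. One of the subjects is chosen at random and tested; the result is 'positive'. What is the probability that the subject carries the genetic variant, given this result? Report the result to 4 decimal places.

Let H be the event that the subject carries the genetic variant. P(H) = 0.033, so P(¬H) = 0.967. With E the 'positive' result, P(E|H) = 0.775 and P(E|¬H) = 0.263.
P(E) = 0.775·0.033 + 0.263·0.967 = 0.025575 + 0.25432 = 0.27990.
By Bayes' theorem, P(H|E) = 0.025575 / 0.27990 = 0.0914.

P(H | E) ≈ 0.0914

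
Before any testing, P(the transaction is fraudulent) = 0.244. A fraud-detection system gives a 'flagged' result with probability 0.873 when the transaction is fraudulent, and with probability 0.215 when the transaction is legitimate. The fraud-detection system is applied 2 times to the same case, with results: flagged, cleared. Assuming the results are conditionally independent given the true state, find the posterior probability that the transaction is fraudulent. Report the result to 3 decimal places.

Posterior P(H) ≈ 0.175

With H the event that the transaction is fraudulent, the joint likelihood of the observed sequence is P(data|H) = 0.873·0.127 = 0.11087 and P(data|¬H) = 0.215·0.785 = 0.16878.
Bayes: P(H|data) = 0.244·0.11087 / (0.244·0.11087 + 0.756·0.16878) = 0.027053/0.15465 = 0.1749.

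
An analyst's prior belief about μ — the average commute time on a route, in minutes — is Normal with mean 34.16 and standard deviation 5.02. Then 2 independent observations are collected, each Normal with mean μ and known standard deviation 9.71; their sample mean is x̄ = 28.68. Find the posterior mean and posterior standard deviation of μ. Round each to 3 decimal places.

Prior precision 1/τ₀² = 1/5.02² = 0.0396819; data precision n/σ² = 2/9.71² = 0.0212125.
Posterior precision = 0.0396819 + 0.0212125 = 0.0608944, giving posterior SD = 1/√0.0608944 = 4.052.
Posterior mean = (0.0396819·34.16 + 0.0212125·28.68) / 0.0608944 = 32.251.

Posterior mean ≈ 32.251; posterior SD ≈ 4.052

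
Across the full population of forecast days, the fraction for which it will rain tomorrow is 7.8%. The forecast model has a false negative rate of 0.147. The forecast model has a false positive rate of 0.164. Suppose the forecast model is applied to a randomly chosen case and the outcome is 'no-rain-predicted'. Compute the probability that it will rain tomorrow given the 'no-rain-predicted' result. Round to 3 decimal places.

P(H | E) ≈ 0.015

Let H be the event that it will rain tomorrow. P(H) = 0.078, so P(¬H) = 0.922. With E the 'no-rain-predicted' result, P(E|H) = 0.147 and P(E|¬H) = 0.836.
P(E) = 0.147·0.078 + 0.836·0.922 = 0.011466 + 0.77079 = 0.78226.
By Bayes' theorem, P(H|E) = 0.011466 / 0.78226 = 0.015.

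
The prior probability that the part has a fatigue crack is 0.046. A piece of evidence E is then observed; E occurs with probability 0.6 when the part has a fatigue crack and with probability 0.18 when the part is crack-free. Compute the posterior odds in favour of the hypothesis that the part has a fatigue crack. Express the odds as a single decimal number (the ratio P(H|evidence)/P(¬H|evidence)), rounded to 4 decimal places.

Posterior odds ≈ 0.1607

Prior odds = 0.046/(1−0.046) = 0.048218.
Likelihood ratio for E = 0.6/0.18 = 3.3333.
Posterior odds = prior odds × LR = 0.16073.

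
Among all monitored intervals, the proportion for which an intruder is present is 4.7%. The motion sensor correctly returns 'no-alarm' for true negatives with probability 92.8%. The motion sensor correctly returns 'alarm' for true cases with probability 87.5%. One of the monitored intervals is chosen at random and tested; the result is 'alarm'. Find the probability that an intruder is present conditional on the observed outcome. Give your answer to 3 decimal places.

Let H be the event that an intruder is present. P(H) = 0.047, so P(¬H) = 0.953. With E the 'alarm' result, P(E|H) = 0.875 and P(E|¬H) = 0.072.
P(E) = 0.875·0.047 + 0.072·0.953 = 0.041125 + 0.068616 = 0.10974.
By Bayes' theorem, P(H|E) = 0.041125 / 0.10974 = 0.375.

P(H | E) ≈ 0.375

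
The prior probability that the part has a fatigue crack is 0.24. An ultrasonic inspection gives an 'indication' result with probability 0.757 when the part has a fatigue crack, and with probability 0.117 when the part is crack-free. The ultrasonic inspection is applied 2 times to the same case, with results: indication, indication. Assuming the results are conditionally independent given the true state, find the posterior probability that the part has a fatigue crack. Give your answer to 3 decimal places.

Let H be the event that the part has a fatigue crack; start with P(H) = 0.24. P('indication'|H) = 0.757, P('indication'|¬H) = 0.117.
Update on result 1 ('indication'): P(H) ← 0.757·0.2400 / (0.757·0.2400 + 0.117·0.7600) = 0.18168/0.27060 = 0.6714.
Update on result 2 ('indication'): P(H) ← 0.757·0.6714 / (0.757·0.6714 + 0.117·0.3286) = 0.50825/0.54669 = 0.9297.

Posterior P(H) ≈ 0.930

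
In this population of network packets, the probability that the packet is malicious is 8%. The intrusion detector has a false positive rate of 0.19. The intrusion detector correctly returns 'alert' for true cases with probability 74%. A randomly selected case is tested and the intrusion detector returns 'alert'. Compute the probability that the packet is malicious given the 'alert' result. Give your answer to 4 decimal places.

Write H for 'the packet is malicious'. Prior odds H:¬H = 0.08/0.92 = 0.086957. For the 'alert' outcome, the likelihood ratio is 0.74/0.19 = 3.8947.
Posterior odds = 0.086957 × 3.8947 = 0.33867, so P(H|E) = 0.33867/(1+0.33867) = 0.2530.

P(H | E) ≈ 0.2530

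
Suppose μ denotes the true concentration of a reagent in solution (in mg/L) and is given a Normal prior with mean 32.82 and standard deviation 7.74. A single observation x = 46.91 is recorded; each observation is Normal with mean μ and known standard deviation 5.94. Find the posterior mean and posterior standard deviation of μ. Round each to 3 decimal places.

With known σ, the Normal prior is conjugate. Weight on the data is w = (n/σ²)/(n/σ² + 1/τ₀²) = 0.0283418/(0.0283418+0.0166924) = 0.62934.
Posterior mean = w·x̄ + (1−w)·μ₀ = 0.62934·46.91 + 0.37066·32.82 = 41.687. Posterior variance = 1/(0.0283418+0.0166924) = 22.2054, so SD = 4.712.

Posterior mean ≈ 41.687; posterior SD ≈ 4.712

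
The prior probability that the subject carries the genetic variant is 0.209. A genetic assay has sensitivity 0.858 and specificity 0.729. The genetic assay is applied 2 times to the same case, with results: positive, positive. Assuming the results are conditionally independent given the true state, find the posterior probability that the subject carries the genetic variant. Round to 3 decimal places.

With H the event that the subject carries the genetic variant, the joint likelihood of the observed sequence is P(data|H) = 0.858·0.858 = 0.73616 and P(data|¬H) = 0.271·0.271 = 0.073441.
Bayes: P(H|data) = 0.209·0.73616 / (0.209·0.73616 + 0.791·0.073441) = 0.15386/0.21195 = 0.7259.

Posterior P(H) ≈ 0.726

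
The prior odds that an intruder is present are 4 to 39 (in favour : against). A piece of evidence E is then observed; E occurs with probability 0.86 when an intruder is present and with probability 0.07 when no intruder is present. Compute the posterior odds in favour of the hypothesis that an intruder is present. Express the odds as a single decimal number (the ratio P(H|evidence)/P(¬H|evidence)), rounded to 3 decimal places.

Prior odds = 4/39 = 0.10256. In log-odds, ln(0.10256) = -2.2773.
Add log likelihood ratio: ln(12.286) = 2.5084.
Posterior log-odds = 0.23117, so posterior odds = exp(0.23117) = 1.2601.

Posterior odds ≈ 1.260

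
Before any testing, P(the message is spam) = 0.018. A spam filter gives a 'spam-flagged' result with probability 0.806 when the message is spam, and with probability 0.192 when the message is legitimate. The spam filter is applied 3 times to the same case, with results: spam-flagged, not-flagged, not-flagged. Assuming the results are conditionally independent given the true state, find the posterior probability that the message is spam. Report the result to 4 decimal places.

Posterior P(H) ≈ 0.0044

With H the event that the message is spam, the joint likelihood of the observed sequence is P(data|H) = 0.806·0.194·0.194 = 0.030335 and P(data|¬H) = 0.192·0.808·0.808 = 0.12535.
Bayes: P(H|data) = 0.018·0.030335 / (0.018·0.030335 + 0.982·0.12535) = 0.00054602/0.12364 = 0.0044.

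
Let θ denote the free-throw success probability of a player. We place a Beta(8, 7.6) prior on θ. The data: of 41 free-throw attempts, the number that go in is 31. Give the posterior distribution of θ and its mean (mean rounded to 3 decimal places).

The binomial likelihood is conjugate to the Beta prior: with 31 successes and 10 failures, the posterior is Beta(8+31, 7.6+10) = Beta(39, 17.6).
Posterior mean = α/(α+β) = 39/56.6 = 0.689.

Posterior: Beta(39, 17.6); mean ≈ 0.689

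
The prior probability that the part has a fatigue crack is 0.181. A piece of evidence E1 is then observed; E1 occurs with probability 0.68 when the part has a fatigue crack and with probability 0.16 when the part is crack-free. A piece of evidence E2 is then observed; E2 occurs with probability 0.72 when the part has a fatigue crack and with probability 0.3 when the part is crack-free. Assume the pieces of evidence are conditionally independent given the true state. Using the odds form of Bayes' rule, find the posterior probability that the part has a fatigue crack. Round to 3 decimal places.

Posterior probability ≈ 0.693

Prior odds = 0.181/(1−0.181) = 0.22100. In log-odds, ln(0.22100) = -1.5096.
Add log likelihood ratios: ln(4.2500) + ln(2.4000) = 2.3224.
Posterior log-odds = 0.81280, so posterior odds = exp(0.81280) = 2.2542. Converting, P(H|E) = 2.2542/3.2542 = 0.693.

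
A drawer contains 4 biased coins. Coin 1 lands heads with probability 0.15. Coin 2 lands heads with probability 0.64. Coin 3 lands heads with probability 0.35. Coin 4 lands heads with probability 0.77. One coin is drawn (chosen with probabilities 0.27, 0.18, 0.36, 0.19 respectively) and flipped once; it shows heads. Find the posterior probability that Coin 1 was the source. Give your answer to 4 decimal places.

P(heads|C1) = 0.15; P(heads|C2) = 0.64; P(heads|C3) = 0.35; P(heads|C4) = 0.77.
Prior × likelihood for each source: 0.27·0.15=0.04050, 0.18·0.64=0.1152, 0.36·0.35=0.1260, 0.19·0.77=0.1463. Summing gives P(heads) = 0.42800.
P(Coin 1 | heads) = 0.04050 / 0.42800 = 0.0946.

Posterior probability ≈ 0.0946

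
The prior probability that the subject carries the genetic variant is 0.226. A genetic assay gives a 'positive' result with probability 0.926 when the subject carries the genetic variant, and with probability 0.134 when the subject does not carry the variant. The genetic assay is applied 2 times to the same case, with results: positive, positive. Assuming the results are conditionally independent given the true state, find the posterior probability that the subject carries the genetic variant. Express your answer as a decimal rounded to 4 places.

Posterior P(H) ≈ 0.9331

With H the event that the subject carries the genetic variant, the joint likelihood of the observed sequence is P(data|H) = 0.926·0.926 = 0.85748 and P(data|¬H) = 0.134·0.134 = 0.017956.
Bayes: P(H|data) = 0.226·0.85748 / (0.226·0.85748 + 0.774·0.017956) = 0.19379/0.20769 = 0.9331.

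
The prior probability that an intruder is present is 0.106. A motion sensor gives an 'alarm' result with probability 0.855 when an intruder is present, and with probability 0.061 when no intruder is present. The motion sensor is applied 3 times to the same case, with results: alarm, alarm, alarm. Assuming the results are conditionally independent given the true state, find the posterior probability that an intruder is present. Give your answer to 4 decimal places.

Posterior P(H) ≈ 0.9969

Let H be the event that an intruder is present; start with P(H) = 0.106. P('alarm'|H) = 0.855, P('alarm'|¬H) = 0.061.
Update on result 1 ('alarm'): P(H) ← 0.855·0.1060 / (0.855·0.1060 + 0.061·0.8940) = 0.090630/0.14516 = 0.6243.
Update on result 2 ('alarm'): P(H) ← 0.855·0.6243 / (0.855·0.6243 + 0.061·0.3757) = 0.53380/0.55672 = 0.9588.
Update on result 3 ('alarm'): P(H) ← 0.855·0.9588 / (0.855·0.9588 + 0.061·0.0412) = 0.81981/0.82232 = 0.9969.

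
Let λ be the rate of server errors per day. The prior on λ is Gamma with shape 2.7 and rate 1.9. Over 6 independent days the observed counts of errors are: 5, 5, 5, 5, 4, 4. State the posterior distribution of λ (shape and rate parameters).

Posterior: Gamma(shape=30.7, rate=7.9)

The Poisson likelihood adds the total count to the shape and the number of exposure periods to the rate. Here ∑xᵢ = 28 and n = 6, so shape 2.7→30.7 and rate 1.9→7.9.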